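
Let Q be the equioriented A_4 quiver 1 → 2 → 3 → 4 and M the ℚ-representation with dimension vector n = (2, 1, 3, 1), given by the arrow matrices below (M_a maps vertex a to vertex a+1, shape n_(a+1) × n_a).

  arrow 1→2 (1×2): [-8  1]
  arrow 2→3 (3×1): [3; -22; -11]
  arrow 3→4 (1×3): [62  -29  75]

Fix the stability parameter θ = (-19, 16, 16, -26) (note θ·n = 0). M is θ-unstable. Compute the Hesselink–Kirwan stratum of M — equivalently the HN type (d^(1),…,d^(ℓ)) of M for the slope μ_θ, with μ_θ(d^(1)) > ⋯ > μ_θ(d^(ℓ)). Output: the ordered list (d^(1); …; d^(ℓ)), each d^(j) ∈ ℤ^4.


Barcode: M ≅ I[1,1], I[1,4], I[3,3]^2. HN layers by μ_θ (3 steps, strictly decreasing):
  μ^(1)=16; μ^(2)=2; μ^(3)=-19

((0, 0, 2, 0); (0, 1, 1, 1); (2, 0, 0, 0))


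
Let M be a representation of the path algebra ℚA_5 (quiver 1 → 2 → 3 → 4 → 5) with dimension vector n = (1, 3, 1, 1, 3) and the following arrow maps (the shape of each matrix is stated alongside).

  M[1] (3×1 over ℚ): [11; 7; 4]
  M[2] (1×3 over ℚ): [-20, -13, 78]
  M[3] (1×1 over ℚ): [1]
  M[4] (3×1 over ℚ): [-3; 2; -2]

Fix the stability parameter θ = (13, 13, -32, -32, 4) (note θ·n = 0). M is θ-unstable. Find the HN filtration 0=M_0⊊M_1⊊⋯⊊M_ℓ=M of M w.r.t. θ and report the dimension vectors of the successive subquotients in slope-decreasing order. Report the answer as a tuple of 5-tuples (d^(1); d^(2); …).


Barcode: M ≅ I[1,5], I[2,2]^2, I[5,5]^2. HN layers by μ_θ (3 steps, strictly decreasing):
  μ^(1)=13; μ^(2)=4; μ^(3)=-19/2

((0, 2, 0, 0, 0); (0, 0, 0, 0, 3); (1, 1, 1, 1, 0))


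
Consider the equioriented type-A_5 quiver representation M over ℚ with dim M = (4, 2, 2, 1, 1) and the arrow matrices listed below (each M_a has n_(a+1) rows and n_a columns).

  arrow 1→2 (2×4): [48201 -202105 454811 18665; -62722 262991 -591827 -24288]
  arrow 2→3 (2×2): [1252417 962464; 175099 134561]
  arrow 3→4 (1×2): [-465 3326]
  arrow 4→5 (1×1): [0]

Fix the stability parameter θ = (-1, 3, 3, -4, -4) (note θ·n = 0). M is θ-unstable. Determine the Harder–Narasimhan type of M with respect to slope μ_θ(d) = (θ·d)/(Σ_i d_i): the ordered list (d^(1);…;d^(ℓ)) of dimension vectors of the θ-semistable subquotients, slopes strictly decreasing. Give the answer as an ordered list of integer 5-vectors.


Interval decomposition of M: I[1,1]^2, I[1,3], I[1,4], I[5,5].
HN type (ℓ=4): μ^(1)=3; μ^(2)=2/3; μ^(3)=-1; μ^(4)=-4

((0, 1, 1, 0, 0); (0, 1, 1, 1, 0); (4, 0, 0, 0, 0); (0, 0, 0, 0, 1))


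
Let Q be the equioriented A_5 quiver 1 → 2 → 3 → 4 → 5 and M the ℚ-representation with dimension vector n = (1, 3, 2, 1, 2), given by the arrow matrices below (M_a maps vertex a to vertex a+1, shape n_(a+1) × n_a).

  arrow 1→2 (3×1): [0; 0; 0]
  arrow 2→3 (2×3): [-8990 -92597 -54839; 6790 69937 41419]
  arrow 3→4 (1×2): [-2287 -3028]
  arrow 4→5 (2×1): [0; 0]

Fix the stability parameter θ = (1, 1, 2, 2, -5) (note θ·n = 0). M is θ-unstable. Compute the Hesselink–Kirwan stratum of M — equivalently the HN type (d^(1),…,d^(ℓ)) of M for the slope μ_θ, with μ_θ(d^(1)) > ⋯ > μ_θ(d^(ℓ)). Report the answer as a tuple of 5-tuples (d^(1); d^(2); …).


Barcode: M ≅ I[1,1], I[2,2]^2, I[2,4], I[3,3], I[5,5]^2. HN layers by μ_θ (3 steps, strictly decreasing):
  μ^(1)=2; μ^(2)=1; μ^(3)=-5

((0, 0, 2, 1, 0); (1, 3, 0, 0, 0); (0, 0, 0, 0, 2))


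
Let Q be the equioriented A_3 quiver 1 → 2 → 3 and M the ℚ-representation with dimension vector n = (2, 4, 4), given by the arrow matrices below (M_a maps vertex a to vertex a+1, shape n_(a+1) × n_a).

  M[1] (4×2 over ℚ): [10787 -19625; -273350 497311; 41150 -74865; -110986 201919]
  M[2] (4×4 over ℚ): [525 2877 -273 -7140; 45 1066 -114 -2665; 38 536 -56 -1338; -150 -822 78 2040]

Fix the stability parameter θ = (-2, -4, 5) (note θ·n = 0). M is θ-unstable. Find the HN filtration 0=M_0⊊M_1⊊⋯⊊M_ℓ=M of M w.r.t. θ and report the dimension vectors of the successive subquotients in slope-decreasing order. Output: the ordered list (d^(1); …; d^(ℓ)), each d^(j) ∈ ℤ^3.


Barcode: M ≅ I[1,3]^2, I[2,2]^2, I[3,3]^2. HN layers by μ_θ (3 steps, strictly decreasing):
  μ^(1)=5; μ^(2)=-3; μ^(3)=-4

((0, 0, 4); (2, 2, 0); (0, 2, 0))


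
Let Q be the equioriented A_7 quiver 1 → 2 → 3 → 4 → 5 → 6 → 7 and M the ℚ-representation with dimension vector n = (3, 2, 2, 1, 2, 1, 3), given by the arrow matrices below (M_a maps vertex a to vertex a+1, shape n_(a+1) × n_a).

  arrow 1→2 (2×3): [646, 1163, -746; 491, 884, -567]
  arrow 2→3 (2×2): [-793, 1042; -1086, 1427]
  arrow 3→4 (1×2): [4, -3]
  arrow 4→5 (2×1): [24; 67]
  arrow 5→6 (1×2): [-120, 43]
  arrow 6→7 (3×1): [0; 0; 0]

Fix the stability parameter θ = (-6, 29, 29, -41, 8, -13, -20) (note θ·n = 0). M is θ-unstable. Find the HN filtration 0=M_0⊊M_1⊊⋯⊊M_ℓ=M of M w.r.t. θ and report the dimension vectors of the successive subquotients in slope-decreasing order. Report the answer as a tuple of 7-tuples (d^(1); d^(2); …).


Via rank(M_{q-1}∘⋯∘M_p): M ≅ I[1,1], I[1,3], I[1,6], I[5,5], I[7,7]^3.
μ_θ-semistable layers: μ^(1)=29; μ^(2)=8; μ^(3)=12/5; μ^(4)=-6; μ^(5)=-20

((0, 1, 1, 0, 0, 0, 0); (0, 0, 0, 0, 1, 0, 0); (0, 1, 1, 1, 1, 1, 0); (3, 0, 0, 0, 0, 0, 0); (0, 0, 0, 0, 0, 0, 3))


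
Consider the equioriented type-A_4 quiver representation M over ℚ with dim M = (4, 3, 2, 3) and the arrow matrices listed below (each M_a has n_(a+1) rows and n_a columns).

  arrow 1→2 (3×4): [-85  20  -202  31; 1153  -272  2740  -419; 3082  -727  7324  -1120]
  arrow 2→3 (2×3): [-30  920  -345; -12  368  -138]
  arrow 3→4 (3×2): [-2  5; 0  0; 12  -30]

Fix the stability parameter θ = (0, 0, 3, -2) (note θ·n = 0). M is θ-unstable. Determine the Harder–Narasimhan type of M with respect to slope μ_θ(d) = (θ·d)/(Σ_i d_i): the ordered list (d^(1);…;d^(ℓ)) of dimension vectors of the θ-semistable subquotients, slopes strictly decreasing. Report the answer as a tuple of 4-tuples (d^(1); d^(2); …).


Via rank(M_{q-1}∘⋯∘M_p): M ≅ I[1,1], I[1,2]^2, I[1,3], I[3,4], I[4,4]^2.
μ_θ-semistable layers: μ^(1)=3; μ^(2)=1/2; μ^(3)=0; μ^(4)=-2

((0, 0, 1, 0); (0, 0, 1, 1); (4, 3, 0, 0); (0, 0, 0, 2))


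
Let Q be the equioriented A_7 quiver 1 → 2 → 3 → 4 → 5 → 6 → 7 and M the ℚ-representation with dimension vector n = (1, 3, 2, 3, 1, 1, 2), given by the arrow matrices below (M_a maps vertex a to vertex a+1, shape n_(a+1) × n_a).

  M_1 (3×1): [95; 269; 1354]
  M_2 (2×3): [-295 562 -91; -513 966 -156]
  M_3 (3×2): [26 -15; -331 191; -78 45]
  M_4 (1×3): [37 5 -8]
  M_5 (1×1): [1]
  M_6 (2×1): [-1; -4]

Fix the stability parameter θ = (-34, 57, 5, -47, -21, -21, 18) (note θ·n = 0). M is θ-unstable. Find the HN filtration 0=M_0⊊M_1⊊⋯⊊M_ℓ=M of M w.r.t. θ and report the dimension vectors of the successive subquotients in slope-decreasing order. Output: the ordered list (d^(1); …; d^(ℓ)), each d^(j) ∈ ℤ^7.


Interval decomposition of M: I[1,7], I[2,2], I[2,4], I[4,4], I[7,7].
HN type (ℓ=6): μ^(1)=57; μ^(2)=18; μ^(3)=5; μ^(4)=-27/5; μ^(5)=-34; μ^(6)=-47

((0, 1, 0, 0, 0, 0, 0); (0, 0, 0, 0, 0, 0, 2); (0, 1, 1, 1, 0, 0, 0); (0, 1, 1, 1, 1, 1, 0); (1, 0, 0, 0, 0, 0, 0); (0, 0, 0, 1, 0, 0, 0))


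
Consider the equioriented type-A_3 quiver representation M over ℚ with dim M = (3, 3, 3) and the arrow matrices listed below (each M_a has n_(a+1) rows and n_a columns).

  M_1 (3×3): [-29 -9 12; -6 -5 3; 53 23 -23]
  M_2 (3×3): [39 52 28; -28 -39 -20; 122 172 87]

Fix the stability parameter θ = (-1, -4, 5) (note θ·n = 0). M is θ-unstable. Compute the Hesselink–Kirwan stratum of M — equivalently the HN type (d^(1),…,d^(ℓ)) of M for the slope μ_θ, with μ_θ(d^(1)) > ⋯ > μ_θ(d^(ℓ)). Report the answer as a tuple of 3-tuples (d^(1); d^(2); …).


Barcode: M ≅ I[1,3]^3. HN layers by μ_θ (2 steps, strictly decreasing):
  μ^(1)=5; μ^(2)=-5/2

((0, 0, 3); (3, 3, 0))


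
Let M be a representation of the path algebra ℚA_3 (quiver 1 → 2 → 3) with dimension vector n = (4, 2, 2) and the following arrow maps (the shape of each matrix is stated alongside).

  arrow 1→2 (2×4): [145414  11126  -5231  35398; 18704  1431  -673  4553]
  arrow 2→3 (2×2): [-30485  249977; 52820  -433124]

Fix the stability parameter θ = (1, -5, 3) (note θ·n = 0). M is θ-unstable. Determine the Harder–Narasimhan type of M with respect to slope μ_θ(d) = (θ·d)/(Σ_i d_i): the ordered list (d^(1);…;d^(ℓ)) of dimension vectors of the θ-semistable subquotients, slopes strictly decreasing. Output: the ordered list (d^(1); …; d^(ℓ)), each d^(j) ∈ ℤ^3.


Barcode: M ≅ I[1,1]^2, I[1,2], I[1,3], I[3,3]. HN layers by μ_θ (3 steps, strictly decreasing):
  μ^(1)=3; μ^(2)=1; μ^(3)=-2

((0, 0, 2); (2, 0, 0); (2, 2, 0))


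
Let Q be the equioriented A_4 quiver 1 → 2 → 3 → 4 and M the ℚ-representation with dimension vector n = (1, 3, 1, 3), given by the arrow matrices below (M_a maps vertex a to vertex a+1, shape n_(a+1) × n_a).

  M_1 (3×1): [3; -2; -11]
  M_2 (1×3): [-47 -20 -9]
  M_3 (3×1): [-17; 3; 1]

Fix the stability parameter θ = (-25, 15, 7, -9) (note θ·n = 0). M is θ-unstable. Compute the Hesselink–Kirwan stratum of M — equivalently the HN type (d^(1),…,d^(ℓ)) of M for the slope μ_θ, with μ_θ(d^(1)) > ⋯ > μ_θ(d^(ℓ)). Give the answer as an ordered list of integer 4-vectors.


Via rank(M_{q-1}∘⋯∘M_p): M ≅ I[1,4], I[2,2]^2, I[4,4]^2.
μ_θ-semistable layers: μ^(1)=15; μ^(2)=13/3; μ^(3)=-9; μ^(4)=-25

((0, 2, 0, 0); (0, 1, 1, 1); (0, 0, 0, 2); (1, 0, 0, 0))


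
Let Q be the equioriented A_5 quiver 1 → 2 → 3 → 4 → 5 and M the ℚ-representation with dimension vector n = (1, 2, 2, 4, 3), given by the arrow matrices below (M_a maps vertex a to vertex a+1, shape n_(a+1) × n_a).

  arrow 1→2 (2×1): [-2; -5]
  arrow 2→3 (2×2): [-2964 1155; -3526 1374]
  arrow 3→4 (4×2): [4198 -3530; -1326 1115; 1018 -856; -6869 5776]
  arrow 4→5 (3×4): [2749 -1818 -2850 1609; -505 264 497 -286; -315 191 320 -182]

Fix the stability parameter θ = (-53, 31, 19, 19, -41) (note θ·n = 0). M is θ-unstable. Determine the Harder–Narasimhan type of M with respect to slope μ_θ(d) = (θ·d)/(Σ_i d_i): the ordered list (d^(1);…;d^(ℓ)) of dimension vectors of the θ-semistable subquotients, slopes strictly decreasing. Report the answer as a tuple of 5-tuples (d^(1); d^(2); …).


Barcode: M ≅ I[1,5], I[2,5], I[4,4], I[4,5]. HN layers by μ_θ (4 steps, strictly decreasing):
  μ^(1)=19; μ^(2)=7; μ^(3)=-11; μ^(4)=-53

((0, 0, 0, 1, 0); (0, 2, 2, 2, 2); (0, 0, 0, 1, 1); (1, 0, 0, 0, 0))


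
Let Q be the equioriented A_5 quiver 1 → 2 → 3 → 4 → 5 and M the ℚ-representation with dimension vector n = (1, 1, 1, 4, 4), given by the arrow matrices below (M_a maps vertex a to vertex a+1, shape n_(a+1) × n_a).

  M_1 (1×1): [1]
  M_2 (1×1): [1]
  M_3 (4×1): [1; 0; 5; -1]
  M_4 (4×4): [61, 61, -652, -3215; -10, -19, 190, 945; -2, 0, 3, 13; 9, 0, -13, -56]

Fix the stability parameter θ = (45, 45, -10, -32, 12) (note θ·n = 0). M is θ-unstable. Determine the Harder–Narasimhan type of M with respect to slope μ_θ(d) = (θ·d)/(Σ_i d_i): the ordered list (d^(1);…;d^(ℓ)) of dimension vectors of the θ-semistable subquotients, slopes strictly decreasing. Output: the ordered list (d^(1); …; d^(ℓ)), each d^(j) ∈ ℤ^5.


Barcode: M ≅ I[1,5], I[4,5]^3. HN layers by μ_θ (2 steps, strictly decreasing):
  μ^(1)=12; μ^(2)=-32

((1, 1, 1, 1, 4); (0, 0, 0, 3, 0))


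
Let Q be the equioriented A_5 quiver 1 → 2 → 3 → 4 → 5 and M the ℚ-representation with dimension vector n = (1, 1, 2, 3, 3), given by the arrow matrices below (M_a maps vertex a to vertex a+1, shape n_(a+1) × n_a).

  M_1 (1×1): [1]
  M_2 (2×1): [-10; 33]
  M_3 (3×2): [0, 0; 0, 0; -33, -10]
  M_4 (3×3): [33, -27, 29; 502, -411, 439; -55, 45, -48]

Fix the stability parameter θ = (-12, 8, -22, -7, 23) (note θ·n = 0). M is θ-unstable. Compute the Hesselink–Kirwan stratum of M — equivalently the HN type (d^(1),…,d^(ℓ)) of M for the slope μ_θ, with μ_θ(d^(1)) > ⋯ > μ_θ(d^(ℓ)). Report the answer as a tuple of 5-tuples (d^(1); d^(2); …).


Barcode: M ≅ I[1,3], I[3,5], I[4,5]^2. HN layers by μ_θ (4 steps, strictly decreasing):
  μ^(1)=23; μ^(2)=-7; μ^(3)=-12; μ^(4)=-22

((0, 0, 0, 0, 3); (0, 1, 1, 3, 0); (1, 0, 0, 0, 0); (0, 0, 1, 0, 0))


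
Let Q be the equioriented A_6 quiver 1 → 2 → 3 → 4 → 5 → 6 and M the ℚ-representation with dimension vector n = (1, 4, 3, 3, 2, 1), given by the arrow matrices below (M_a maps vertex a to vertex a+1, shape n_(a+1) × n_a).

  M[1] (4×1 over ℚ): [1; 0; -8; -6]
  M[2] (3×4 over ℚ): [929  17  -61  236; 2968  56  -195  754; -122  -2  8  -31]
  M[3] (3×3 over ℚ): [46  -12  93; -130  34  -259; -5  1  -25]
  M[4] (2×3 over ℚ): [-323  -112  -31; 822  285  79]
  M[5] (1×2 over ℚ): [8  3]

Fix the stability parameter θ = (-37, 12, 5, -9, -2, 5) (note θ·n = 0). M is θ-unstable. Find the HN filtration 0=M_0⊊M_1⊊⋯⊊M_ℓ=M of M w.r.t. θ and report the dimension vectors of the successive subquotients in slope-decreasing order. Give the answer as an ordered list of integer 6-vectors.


Barcode: M ≅ I[1,6], I[2,2], I[2,4], I[2,5]. HN layers by μ_θ (5 steps, strictly decreasing):
  μ^(1)=12; μ^(2)=5; μ^(3)=8/3; μ^(4)=3/2; μ^(5)=-37

((0, 1, 0, 0, 0, 0); (0, 0, 0, 0, 0, 1); (0, 1, 1, 1, 0, 0); (0, 2, 2, 2, 2, 0); (1, 0, 0, 0, 0, 0))


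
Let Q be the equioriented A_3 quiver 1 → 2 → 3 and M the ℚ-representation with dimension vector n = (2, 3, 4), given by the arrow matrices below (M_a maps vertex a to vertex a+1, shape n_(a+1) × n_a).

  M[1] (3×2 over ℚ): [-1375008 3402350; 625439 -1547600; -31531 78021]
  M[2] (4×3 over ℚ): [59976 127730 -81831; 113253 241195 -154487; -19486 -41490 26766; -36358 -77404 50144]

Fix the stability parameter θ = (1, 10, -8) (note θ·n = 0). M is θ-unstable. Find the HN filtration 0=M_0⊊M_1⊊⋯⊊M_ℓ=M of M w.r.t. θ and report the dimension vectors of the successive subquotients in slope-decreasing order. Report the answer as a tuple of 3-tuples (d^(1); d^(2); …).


Interval decomposition of M: I[1,3]^2, I[2,3], I[3,3].
HN type (ℓ=2): μ^(1)=1; μ^(2)=-8

((2, 3, 3); (0, 0, 1))


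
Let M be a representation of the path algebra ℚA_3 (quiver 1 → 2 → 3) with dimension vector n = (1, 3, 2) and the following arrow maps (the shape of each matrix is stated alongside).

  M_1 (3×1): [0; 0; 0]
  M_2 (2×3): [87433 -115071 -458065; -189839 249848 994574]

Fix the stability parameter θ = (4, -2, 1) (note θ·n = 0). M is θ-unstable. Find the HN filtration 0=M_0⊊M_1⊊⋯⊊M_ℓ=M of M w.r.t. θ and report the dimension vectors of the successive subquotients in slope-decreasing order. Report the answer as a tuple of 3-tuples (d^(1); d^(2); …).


Interval decomposition of M: I[1,1], I[2,2], I[2,3]^2.
HN type (ℓ=3): μ^(1)=4; μ^(2)=1; μ^(3)=-2

((1, 0, 0); (0, 0, 2); (0, 3, 0))


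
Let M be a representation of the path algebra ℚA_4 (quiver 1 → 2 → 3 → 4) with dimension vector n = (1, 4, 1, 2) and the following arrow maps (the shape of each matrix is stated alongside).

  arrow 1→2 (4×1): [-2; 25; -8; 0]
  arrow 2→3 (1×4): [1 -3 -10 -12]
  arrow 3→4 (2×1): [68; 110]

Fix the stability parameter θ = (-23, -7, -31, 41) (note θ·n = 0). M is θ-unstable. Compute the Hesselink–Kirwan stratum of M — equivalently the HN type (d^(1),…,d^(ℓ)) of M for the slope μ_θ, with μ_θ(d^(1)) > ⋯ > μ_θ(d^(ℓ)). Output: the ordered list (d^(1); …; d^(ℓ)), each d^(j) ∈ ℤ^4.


Barcode: M ≅ I[1,4], I[2,2]^3, I[4,4]. HN layers by μ_θ (4 steps, strictly decreasing):
  μ^(1)=41; μ^(2)=-7; μ^(3)=-19; μ^(4)=-23

((0, 0, 0, 2); (0, 3, 0, 0); (0, 1, 1, 0); (1, 0, 0, 0))


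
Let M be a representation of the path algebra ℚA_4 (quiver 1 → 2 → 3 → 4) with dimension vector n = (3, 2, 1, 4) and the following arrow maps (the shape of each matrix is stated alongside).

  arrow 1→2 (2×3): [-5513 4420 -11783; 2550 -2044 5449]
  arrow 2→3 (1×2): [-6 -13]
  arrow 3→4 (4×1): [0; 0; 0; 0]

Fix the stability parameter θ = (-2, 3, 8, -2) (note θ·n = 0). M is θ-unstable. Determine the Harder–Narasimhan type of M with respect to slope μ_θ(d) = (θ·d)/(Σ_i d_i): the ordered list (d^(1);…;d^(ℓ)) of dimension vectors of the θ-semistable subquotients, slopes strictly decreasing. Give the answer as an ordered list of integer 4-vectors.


Via rank(M_{q-1}∘⋯∘M_p): M ≅ I[1,1], I[1,2], I[1,3], I[4,4]^4.
μ_θ-semistable layers: μ^(1)=8; μ^(2)=3; μ^(3)=-2

((0, 0, 1, 0); (0, 2, 0, 0); (3, 0, 0, 4))


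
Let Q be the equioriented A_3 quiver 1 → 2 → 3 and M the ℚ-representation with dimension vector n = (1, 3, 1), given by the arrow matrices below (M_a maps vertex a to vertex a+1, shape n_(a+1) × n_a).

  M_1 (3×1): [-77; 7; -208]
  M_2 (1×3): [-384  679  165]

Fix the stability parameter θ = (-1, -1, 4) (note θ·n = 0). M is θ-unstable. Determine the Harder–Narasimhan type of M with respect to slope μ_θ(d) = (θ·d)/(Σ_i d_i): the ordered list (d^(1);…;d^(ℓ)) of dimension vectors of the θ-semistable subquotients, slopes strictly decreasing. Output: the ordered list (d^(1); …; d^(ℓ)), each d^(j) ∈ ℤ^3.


Via rank(M_{q-1}∘⋯∘M_p): M ≅ I[1,3], I[2,2]^2.
μ_θ-semistable layers: μ^(1)=4; μ^(2)=-1

((0, 0, 1); (1, 3, 0))


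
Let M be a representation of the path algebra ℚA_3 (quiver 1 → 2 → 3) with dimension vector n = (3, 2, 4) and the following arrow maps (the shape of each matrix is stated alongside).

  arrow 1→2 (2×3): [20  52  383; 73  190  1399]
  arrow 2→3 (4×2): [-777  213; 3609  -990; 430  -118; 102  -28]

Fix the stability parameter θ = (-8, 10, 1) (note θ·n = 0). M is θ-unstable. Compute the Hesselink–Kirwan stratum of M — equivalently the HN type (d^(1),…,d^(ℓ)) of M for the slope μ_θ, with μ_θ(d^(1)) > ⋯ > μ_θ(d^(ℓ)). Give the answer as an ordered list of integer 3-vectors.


Interval decomposition of M: I[1,1], I[1,3]^2, I[3,3]^2.
HN type (ℓ=3): μ^(1)=11/2; μ^(2)=1; μ^(3)=-8

((0, 2, 2); (0, 0, 2); (3, 0, 0))


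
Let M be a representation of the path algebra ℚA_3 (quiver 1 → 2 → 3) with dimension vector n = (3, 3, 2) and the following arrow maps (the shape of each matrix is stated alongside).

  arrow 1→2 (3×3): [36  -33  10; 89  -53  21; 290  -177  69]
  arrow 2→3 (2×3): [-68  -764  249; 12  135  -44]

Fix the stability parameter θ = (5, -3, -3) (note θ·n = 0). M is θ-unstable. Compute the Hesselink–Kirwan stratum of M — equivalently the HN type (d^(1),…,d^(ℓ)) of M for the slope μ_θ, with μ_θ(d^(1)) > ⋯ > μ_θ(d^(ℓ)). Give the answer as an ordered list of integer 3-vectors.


Interval decomposition of M: I[1,2], I[1,3]^2.
HN type (ℓ=2): μ^(1)=1; μ^(2)=-1/3

((1, 1, 0); (2, 2, 2))


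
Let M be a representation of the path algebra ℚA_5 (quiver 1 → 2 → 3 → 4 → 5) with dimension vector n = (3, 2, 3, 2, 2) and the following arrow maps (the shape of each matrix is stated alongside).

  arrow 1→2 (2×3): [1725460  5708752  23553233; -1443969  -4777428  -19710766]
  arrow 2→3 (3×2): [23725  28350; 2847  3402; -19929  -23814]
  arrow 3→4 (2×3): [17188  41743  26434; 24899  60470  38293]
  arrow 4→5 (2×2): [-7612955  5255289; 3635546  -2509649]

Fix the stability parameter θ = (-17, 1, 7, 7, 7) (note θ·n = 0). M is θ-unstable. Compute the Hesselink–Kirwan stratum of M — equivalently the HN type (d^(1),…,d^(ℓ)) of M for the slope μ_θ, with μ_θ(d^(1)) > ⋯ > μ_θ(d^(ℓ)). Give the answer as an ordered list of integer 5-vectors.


Via rank(M_{q-1}∘⋯∘M_p): M ≅ I[1,1], I[1,2], I[1,5], I[3,3], I[3,5].
μ_θ-semistable layers: μ^(1)=7; μ^(2)=1; μ^(3)=-17

((0, 0, 3, 2, 2); (0, 2, 0, 0, 0); (3, 0, 0, 0, 0))


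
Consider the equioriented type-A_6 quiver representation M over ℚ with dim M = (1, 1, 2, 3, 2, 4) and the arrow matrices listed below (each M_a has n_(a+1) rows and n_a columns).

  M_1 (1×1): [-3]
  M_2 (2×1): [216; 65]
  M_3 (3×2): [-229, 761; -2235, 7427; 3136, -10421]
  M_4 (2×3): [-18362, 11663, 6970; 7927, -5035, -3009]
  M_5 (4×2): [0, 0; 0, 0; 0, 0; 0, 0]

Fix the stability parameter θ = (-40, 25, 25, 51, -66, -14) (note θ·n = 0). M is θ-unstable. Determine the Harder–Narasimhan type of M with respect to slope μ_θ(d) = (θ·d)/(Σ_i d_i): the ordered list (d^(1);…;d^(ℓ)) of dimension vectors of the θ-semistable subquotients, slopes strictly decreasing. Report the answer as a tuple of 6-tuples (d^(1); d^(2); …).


Interval decomposition of M: I[1,5], I[3,5], I[4,4], I[6,6]^4.
HN type (ℓ=5): μ^(1)=51; μ^(2)=35/4; μ^(3)=10/3; μ^(4)=-14; μ^(5)=-40

((0, 0, 0, 1, 0, 0); (0, 1, 1, 1, 1, 0); (0, 0, 1, 1, 1, 0); (0, 0, 0, 0, 0, 4); (1, 0, 0, 0, 0, 0))


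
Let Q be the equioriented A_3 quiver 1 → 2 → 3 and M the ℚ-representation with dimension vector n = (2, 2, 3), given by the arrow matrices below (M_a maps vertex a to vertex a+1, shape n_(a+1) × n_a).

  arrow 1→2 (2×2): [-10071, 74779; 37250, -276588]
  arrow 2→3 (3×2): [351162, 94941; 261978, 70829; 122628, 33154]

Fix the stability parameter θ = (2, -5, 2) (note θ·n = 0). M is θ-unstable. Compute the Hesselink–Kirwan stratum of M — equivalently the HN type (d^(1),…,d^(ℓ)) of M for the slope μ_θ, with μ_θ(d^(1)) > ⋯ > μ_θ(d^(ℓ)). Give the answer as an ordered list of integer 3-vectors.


Barcode: M ≅ I[1,2], I[1,3], I[3,3]^2. HN layers by μ_θ (2 steps, strictly decreasing):
  μ^(1)=2; μ^(2)=-3/2

((0, 0, 3); (2, 2, 0))


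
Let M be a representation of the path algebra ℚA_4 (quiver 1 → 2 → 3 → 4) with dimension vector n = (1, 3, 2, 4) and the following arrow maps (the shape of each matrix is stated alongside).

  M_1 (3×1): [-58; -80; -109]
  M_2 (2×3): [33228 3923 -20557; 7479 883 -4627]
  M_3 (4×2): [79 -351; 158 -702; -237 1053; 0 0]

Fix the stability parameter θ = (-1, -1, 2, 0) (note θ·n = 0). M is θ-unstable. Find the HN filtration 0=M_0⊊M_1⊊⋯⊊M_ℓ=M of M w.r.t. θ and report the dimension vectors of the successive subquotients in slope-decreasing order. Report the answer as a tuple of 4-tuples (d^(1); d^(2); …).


Via rank(M_{q-1}∘⋯∘M_p): M ≅ I[1,3], I[2,2], I[2,4], I[4,4]^3.
μ_θ-semistable layers: μ^(1)=2; μ^(2)=1; μ^(3)=0; μ^(4)=-1

((0, 0, 1, 0); (0, 0, 1, 1); (0, 0, 0, 3); (1, 3, 0, 0))


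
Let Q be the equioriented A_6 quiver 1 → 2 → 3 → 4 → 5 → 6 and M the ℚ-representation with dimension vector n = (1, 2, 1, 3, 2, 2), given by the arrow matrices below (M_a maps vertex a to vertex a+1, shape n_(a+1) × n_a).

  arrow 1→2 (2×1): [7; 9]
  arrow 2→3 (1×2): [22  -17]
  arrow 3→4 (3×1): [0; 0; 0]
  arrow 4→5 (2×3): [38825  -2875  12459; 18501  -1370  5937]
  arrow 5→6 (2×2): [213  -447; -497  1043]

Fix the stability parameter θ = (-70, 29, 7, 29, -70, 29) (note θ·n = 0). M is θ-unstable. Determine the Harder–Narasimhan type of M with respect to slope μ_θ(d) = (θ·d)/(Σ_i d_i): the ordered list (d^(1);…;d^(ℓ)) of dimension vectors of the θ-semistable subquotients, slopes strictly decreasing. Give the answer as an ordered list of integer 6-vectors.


Via rank(M_{q-1}∘⋯∘M_p): M ≅ I[1,3], I[2,2], I[4,4], I[4,5], I[4,6], I[6,6].
μ_θ-semistable layers: μ^(1)=29; μ^(2)=18; μ^(3)=-41/2; μ^(4)=-70

((0, 1, 0, 1, 0, 2); (0, 1, 1, 0, 0, 0); (0, 0, 0, 2, 2, 0); (1, 0, 0, 0, 0, 0))


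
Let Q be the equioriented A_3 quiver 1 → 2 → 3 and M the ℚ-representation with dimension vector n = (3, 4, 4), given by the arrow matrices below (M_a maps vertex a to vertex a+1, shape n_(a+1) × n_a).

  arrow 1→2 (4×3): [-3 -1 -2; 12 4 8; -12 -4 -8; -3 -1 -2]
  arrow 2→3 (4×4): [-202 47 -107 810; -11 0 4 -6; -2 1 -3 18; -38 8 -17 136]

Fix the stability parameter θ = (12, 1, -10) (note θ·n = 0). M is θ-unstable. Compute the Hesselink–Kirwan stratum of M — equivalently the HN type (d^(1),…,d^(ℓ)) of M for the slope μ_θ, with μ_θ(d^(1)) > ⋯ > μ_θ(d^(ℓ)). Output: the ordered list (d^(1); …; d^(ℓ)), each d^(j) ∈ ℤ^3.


Via rank(M_{q-1}∘⋯∘M_p): M ≅ I[1,1]^2, I[1,3], I[2,3]^3.
μ_θ-semistable layers: μ^(1)=12; μ^(2)=1; μ^(3)=-9/2

((2, 0, 0); (1, 1, 1); (0, 3, 3))


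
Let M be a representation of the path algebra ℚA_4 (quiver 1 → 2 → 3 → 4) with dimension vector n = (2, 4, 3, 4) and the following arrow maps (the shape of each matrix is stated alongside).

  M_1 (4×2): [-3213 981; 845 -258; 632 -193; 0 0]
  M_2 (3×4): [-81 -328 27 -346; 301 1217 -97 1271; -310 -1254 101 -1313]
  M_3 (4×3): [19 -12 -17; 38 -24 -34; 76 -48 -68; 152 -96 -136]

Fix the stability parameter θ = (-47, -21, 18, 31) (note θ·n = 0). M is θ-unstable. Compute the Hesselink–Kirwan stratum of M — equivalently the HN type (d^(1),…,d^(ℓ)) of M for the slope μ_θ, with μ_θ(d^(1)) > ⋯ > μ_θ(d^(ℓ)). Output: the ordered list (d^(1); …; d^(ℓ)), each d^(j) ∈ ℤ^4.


Interval decomposition of M: I[1,3], I[1,4], I[2,2], I[2,3], I[4,4]^3.
HN type (ℓ=4): μ^(1)=31; μ^(2)=18; μ^(3)=-21; μ^(4)=-47

((0, 0, 0, 4); (0, 0, 3, 0); (0, 4, 0, 0); (2, 0, 0, 0))


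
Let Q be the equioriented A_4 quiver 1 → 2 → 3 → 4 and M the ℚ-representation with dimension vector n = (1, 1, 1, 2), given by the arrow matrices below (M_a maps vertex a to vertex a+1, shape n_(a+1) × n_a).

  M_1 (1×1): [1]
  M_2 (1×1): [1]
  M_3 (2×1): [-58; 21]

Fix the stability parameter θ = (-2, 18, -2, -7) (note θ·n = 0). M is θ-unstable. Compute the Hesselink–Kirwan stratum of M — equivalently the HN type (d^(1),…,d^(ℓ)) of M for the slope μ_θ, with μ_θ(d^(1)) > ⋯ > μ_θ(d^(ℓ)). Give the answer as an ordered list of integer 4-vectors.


Interval decomposition of M: I[1,4], I[4,4].
HN type (ℓ=3): μ^(1)=3; μ^(2)=-2; μ^(3)=-7

((0, 1, 1, 1); (1, 0, 0, 0); (0, 0, 0, 1))


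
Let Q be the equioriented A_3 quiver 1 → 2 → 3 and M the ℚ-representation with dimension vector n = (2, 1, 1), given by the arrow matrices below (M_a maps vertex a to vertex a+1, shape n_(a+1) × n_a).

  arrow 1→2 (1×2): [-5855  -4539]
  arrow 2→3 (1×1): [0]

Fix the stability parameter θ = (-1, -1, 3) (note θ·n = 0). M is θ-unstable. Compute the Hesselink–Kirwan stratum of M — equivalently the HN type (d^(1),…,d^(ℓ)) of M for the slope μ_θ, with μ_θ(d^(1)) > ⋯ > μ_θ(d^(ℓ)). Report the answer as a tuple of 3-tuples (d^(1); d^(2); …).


Via rank(M_{q-1}∘⋯∘M_p): M ≅ I[1,1], I[1,2], I[3,3].
μ_θ-semistable layers: μ^(1)=3; μ^(2)=-1

((0, 0, 1); (2, 1, 0))


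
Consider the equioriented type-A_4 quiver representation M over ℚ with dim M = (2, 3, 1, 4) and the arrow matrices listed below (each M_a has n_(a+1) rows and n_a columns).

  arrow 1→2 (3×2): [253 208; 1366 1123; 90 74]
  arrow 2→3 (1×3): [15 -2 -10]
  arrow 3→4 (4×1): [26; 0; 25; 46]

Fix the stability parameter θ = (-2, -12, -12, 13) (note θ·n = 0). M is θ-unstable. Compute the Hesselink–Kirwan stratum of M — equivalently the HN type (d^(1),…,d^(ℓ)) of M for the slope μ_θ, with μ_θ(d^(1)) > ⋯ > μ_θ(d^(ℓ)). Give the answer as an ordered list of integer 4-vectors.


Via rank(M_{q-1}∘⋯∘M_p): M ≅ I[1,2], I[1,4], I[2,2], I[4,4]^3.
μ_θ-semistable layers: μ^(1)=13; μ^(2)=-7; μ^(3)=-26/3; μ^(4)=-12

((0, 0, 0, 4); (1, 1, 0, 0); (1, 1, 1, 0); (0, 1, 0, 0))


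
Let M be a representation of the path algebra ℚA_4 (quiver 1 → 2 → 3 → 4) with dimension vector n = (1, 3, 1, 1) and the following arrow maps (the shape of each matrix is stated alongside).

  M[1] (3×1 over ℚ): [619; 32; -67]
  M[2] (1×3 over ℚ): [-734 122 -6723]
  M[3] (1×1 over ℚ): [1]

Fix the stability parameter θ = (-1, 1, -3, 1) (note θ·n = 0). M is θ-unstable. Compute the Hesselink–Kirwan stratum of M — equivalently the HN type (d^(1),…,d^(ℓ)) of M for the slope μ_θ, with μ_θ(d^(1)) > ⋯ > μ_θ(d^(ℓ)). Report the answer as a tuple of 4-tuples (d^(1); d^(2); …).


Barcode: M ≅ I[1,4], I[2,2]^2. HN layers by μ_θ (2 steps, strictly decreasing):
  μ^(1)=1; μ^(2)=-1

((0, 2, 0, 1); (1, 1, 1, 0))


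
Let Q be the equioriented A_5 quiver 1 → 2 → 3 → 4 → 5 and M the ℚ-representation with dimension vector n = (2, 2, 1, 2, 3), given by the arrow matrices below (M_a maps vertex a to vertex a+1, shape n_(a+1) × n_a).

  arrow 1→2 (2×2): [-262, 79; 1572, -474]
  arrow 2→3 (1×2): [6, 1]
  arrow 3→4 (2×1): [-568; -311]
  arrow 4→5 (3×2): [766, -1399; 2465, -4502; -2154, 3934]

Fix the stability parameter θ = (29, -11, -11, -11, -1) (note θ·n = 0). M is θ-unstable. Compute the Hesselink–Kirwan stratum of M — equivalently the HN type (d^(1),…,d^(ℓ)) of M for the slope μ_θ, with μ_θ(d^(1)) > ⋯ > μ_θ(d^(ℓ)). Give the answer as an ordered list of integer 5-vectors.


Interval decomposition of M: I[1,1], I[1,2], I[2,5], I[4,5], I[5,5].
HN type (ℓ=4): μ^(1)=29; μ^(2)=9; μ^(3)=-1; μ^(4)=-11

((1, 0, 0, 0, 0); (1, 1, 0, 0, 0); (0, 0, 0, 0, 3); (0, 1, 1, 2, 0))


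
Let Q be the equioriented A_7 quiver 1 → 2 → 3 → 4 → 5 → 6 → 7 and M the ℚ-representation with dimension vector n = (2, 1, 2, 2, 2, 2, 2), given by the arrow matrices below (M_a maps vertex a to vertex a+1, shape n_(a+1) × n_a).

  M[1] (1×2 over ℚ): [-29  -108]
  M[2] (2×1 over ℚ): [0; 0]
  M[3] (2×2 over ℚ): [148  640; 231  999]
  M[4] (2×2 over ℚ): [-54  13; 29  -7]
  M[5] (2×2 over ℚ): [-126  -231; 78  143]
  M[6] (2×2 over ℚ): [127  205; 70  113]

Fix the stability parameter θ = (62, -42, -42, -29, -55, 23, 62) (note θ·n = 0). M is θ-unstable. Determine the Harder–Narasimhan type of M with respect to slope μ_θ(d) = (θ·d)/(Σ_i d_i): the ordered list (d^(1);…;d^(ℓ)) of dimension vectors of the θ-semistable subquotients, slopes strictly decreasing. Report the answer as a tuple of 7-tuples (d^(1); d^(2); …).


Barcode: M ≅ I[1,1], I[1,2], I[3,5], I[3,7], I[6,7]. HN layers by μ_θ (4 steps, strictly decreasing):
  μ^(1)=62; μ^(2)=23; μ^(3)=10; μ^(4)=-42

((1, 0, 0, 0, 0, 0, 2); (0, 0, 0, 0, 0, 2, 0); (1, 1, 0, 0, 0, 0, 0); (0, 0, 2, 2, 2, 0, 0))


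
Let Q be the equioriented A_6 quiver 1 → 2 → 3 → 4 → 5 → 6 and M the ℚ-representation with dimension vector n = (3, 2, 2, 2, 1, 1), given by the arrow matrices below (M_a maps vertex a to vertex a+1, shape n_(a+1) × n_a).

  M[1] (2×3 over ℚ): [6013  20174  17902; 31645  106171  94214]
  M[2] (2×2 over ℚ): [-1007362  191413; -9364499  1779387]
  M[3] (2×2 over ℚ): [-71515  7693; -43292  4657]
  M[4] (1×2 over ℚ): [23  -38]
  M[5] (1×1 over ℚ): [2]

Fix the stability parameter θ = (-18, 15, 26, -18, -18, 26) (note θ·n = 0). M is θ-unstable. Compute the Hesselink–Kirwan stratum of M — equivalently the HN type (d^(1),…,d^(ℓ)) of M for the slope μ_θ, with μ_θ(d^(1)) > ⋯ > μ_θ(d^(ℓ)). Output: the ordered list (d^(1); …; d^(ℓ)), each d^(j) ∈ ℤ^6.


Interval decomposition of M: I[1,1], I[1,4], I[1,6].
HN type (ℓ=4): μ^(1)=26; μ^(2)=23/3; μ^(3)=5/4; μ^(4)=-18

((0, 0, 0, 0, 0, 1); (0, 1, 1, 1, 0, 0); (0, 1, 1, 1, 1, 0); (3, 0, 0, 0, 0, 0))


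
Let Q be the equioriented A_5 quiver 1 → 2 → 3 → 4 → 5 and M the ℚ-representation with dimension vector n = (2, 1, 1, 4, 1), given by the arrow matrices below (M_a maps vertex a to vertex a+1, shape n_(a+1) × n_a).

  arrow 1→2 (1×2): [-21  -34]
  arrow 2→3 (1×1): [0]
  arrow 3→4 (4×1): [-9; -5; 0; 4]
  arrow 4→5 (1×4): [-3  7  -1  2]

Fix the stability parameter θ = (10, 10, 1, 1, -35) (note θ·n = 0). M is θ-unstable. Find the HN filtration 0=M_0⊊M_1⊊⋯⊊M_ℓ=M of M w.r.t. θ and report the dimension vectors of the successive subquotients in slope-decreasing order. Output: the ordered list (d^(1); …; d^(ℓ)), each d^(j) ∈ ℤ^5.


Barcode: M ≅ I[1,1], I[1,2], I[3,4], I[4,4]^2, I[4,5]. HN layers by μ_θ (3 steps, strictly decreasing):
  μ^(1)=10; μ^(2)=1; μ^(3)=-17

((2, 1, 0, 0, 0); (0, 0, 1, 3, 0); (0, 0, 0, 1, 1))


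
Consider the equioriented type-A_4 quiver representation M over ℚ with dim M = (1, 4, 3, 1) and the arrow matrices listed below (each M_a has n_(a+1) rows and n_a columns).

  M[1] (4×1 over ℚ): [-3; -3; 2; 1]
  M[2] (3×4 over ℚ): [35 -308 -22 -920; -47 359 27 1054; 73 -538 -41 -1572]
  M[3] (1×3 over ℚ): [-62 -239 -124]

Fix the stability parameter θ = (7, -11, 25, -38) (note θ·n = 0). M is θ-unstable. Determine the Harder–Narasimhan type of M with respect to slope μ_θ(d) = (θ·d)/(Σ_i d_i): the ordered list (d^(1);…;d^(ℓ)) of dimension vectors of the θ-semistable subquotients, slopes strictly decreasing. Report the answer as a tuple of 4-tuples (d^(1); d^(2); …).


Interval decomposition of M: I[1,4], I[2,2], I[2,3]^2.
HN type (ℓ=3): μ^(1)=25; μ^(2)=-17/4; μ^(3)=-11

((0, 0, 2, 0); (1, 1, 1, 1); (0, 3, 0, 0))


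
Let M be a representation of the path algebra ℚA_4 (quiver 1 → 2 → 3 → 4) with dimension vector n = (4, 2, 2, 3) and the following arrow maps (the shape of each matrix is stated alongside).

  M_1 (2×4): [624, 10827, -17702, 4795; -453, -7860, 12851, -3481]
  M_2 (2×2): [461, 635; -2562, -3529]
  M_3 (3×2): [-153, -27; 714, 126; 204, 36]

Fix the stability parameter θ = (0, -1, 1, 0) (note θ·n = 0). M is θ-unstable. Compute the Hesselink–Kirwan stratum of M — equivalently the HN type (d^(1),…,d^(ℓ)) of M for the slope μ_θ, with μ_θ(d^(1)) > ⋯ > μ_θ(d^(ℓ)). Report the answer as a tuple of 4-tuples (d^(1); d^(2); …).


Barcode: M ≅ I[1,1]^2, I[1,3], I[1,4], I[4,4]^2. HN layers by μ_θ (4 steps, strictly decreasing):
  μ^(1)=1; μ^(2)=1/2; μ^(3)=0; μ^(4)=-1/2

((0, 0, 1, 0); (0, 0, 1, 1); (2, 0, 0, 2); (2, 2, 0, 0))


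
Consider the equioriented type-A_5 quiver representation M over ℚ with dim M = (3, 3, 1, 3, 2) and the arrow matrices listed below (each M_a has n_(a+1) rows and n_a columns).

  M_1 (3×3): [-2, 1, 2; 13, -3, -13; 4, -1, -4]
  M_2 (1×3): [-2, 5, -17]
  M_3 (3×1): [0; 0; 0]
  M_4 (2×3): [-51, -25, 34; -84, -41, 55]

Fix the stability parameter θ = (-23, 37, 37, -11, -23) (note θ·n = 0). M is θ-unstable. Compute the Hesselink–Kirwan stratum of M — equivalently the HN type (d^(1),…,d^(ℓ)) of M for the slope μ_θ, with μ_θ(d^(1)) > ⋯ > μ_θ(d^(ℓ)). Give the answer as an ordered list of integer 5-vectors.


Barcode: M ≅ I[1,1], I[1,2], I[1,3], I[2,2], I[4,4], I[4,5]^2. HN layers by μ_θ (4 steps, strictly decreasing):
  μ^(1)=37; μ^(2)=-11; μ^(3)=-17; μ^(4)=-23

((0, 3, 1, 0, 0); (0, 0, 0, 1, 0); (0, 0, 0, 2, 2); (3, 0, 0, 0, 0))


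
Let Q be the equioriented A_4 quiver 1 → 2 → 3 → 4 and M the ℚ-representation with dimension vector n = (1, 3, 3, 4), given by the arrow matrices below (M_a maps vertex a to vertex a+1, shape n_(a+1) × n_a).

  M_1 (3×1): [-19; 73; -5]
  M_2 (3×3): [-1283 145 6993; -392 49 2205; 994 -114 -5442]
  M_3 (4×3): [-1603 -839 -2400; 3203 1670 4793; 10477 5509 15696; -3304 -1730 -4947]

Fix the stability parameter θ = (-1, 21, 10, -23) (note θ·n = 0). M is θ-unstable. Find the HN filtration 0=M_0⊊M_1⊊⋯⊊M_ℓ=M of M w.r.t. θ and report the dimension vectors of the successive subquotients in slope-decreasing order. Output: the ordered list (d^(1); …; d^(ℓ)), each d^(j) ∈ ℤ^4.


Barcode: M ≅ I[1,4], I[2,2], I[2,4], I[3,4], I[4,4]. HN layers by μ_θ (5 steps, strictly decreasing):
  μ^(1)=21; μ^(2)=8/3; μ^(3)=-1; μ^(4)=-13/2; μ^(5)=-23

((0, 1, 0, 0); (0, 2, 2, 2); (1, 0, 0, 0); (0, 0, 1, 1); (0, 0, 0, 1))


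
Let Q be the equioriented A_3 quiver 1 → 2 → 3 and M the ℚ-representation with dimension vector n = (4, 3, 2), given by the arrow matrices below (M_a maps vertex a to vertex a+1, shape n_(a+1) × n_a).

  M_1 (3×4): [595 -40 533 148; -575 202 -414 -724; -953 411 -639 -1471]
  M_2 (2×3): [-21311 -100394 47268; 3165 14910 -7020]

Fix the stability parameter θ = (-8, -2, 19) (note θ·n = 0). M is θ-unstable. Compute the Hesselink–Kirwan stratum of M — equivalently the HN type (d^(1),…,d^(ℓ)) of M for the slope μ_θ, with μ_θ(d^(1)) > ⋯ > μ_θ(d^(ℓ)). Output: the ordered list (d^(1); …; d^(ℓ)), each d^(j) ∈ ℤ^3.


Barcode: M ≅ I[1,1], I[1,2]^2, I[1,3], I[3,3]. HN layers by μ_θ (3 steps, strictly decreasing):
  μ^(1)=19; μ^(2)=-2; μ^(3)=-8

((0, 0, 2); (0, 3, 0); (4, 0, 0))


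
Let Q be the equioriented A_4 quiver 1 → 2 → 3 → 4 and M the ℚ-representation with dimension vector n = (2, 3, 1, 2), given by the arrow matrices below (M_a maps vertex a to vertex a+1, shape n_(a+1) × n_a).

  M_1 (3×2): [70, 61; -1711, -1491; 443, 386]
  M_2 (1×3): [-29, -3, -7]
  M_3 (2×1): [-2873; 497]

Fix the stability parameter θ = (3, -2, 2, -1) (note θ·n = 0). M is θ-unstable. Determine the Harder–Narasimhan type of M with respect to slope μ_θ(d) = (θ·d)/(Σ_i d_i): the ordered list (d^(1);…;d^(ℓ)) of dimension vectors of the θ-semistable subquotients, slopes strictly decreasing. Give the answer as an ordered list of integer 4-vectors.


Barcode: M ≅ I[1,2], I[1,4], I[2,2], I[4,4]. HN layers by μ_θ (3 steps, strictly decreasing):
  μ^(1)=1/2; μ^(2)=-1; μ^(3)=-2

((2, 2, 1, 1); (0, 0, 0, 1); (0, 1, 0, 0))


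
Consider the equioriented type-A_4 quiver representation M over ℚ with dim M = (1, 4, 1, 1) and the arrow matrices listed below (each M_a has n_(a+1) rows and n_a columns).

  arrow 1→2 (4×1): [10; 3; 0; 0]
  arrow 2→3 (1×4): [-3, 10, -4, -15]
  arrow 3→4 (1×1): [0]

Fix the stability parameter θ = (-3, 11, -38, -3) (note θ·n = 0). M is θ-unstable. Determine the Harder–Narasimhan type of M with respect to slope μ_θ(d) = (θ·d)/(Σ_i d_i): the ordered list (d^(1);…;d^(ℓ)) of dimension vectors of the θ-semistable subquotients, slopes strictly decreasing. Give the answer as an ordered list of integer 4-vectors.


Via rank(M_{q-1}∘⋯∘M_p): M ≅ I[1,2], I[2,2]^2, I[2,3], I[4,4].
μ_θ-semistable layers: μ^(1)=11; μ^(2)=-3; μ^(3)=-27/2

((0, 3, 0, 0); (1, 0, 0, 1); (0, 1, 1, 0))


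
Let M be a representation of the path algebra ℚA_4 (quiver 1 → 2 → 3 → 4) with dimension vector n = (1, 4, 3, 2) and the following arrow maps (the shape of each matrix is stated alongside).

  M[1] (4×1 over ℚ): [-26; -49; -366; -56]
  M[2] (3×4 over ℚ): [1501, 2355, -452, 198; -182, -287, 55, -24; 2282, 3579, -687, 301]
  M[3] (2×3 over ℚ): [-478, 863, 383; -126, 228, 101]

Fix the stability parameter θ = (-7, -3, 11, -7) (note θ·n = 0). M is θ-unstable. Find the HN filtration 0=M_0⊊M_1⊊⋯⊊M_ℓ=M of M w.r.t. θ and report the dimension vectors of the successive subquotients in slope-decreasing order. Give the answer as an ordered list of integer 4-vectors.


Barcode: M ≅ I[1,4], I[2,2], I[2,3], I[2,4]. HN layers by μ_θ (4 steps, strictly decreasing):
  μ^(1)=11; μ^(2)=2; μ^(3)=-3; μ^(4)=-7

((0, 0, 1, 0); (0, 0, 2, 2); (0, 4, 0, 0); (1, 0, 0, 0))


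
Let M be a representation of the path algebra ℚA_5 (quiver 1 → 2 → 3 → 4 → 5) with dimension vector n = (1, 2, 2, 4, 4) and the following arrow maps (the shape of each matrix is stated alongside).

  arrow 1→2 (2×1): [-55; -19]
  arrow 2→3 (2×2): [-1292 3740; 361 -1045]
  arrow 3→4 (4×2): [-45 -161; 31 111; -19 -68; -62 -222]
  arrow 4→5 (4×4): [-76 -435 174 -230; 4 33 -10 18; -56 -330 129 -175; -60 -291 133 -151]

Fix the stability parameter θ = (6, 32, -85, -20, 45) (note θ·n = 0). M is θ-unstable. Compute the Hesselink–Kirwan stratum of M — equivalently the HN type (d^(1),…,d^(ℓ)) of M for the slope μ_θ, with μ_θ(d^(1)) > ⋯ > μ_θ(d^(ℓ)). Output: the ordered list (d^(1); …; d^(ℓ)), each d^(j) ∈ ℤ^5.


Via rank(M_{q-1}∘⋯∘M_p): M ≅ I[1,2], I[2,5], I[3,5], I[4,4]^2, I[5,5]^2.
μ_θ-semistable layers: μ^(1)=45; μ^(2)=32; μ^(3)=6; μ^(4)=-20; μ^(5)=-53/2; μ^(6)=-85

((0, 0, 0, 0, 4); (0, 1, 0, 0, 0); (1, 0, 0, 0, 0); (0, 0, 0, 4, 0); (0, 1, 1, 0, 0); (0, 0, 1, 0, 0))
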